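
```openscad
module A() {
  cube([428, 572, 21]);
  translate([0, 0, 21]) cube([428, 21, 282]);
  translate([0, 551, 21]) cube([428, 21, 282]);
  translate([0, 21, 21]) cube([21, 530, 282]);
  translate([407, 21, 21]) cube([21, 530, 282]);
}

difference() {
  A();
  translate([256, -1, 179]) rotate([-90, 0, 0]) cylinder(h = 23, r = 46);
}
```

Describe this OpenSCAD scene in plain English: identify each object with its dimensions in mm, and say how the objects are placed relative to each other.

A is an open storage box with external size 428×572×303 mm and wall thickness 21 mm (the base is also 21 mm thick). The base covers the whole footprint; the four walls stand on the base, with the y-facing walls full-width and the x-facing walls fitting between their inner faces.

The open box has a circular hole of radius 46 mm through its front wall, centred at (x = 256, z = 179).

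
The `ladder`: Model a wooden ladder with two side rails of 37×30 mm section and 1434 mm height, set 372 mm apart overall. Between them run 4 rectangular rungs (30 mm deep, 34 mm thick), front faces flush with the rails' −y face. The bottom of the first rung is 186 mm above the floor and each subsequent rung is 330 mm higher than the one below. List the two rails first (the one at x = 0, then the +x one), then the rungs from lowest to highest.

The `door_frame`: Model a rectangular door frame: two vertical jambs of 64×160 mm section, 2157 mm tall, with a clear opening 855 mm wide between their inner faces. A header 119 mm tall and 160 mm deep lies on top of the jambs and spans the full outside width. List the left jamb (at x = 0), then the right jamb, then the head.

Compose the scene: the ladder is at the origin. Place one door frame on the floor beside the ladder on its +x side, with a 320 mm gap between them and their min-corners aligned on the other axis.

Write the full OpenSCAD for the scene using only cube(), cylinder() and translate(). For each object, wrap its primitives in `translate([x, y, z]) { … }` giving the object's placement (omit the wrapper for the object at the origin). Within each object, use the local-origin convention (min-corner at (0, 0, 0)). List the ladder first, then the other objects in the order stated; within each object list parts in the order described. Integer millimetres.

cube([37, 30, 1434]);
translate([335, 0, 0]) cube([37, 30, 1434]);
translate([37, 0, 186]) cube([298, 30, 34]);
translate([37, 0, 516]) cube([298, 30, 34]);
translate([37, 0, 846]) cube([298, 30, 34]);
translate([37, 0, 1176]) cube([298, 30, 34]);
translate([692, 0, 0]) {
  cube([64, 160, 2157]);
  translate([919, 0, 0]) cube([64, 160, 2157]);
  translate([0, 0, 2157]) cube([983, 160, 119]);
}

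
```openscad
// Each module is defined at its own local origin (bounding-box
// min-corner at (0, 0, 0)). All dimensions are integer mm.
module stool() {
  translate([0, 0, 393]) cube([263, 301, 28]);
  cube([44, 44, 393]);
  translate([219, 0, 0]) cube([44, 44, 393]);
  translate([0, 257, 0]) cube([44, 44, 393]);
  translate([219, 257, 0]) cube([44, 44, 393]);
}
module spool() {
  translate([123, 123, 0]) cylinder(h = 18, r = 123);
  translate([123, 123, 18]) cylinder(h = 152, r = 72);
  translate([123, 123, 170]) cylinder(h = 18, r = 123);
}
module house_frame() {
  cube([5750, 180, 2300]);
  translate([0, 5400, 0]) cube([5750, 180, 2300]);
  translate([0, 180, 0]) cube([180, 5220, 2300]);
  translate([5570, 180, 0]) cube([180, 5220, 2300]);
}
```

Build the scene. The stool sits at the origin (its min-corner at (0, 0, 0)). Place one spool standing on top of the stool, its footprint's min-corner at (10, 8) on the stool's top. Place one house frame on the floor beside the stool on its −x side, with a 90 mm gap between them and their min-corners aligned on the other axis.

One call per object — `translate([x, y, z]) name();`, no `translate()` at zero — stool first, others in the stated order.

stool();
translate([10, 8, 421]) spool();
translate([-5840, 0, 0]) house_frame();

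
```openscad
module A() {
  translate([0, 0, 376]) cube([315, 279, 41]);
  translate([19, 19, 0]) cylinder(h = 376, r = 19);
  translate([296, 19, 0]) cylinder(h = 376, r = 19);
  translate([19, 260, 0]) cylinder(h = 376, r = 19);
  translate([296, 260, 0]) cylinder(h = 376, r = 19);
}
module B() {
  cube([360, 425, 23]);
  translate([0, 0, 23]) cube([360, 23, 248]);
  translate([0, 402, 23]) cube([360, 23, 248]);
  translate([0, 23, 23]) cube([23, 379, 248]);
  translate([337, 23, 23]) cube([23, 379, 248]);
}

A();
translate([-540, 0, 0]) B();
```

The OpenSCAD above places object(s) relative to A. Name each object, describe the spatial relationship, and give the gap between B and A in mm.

The open box's nearest face is 180 mm from the stool's −x face.

A is a stool. B is an open box. The open box is on the floor beside the stool on its −x side. The gap between the open box and the stool is 180 mm.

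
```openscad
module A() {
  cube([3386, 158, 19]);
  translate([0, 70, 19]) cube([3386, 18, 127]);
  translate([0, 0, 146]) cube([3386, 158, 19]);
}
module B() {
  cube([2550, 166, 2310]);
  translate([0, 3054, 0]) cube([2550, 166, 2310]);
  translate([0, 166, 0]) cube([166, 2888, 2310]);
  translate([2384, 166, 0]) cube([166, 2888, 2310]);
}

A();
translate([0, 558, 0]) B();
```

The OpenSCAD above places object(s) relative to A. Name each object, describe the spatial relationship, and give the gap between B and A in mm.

The house frame's nearest face is 400 mm from the I-beam's +y face.

A is an I-beam. B is a house frame. The house frame is on the floor beside the I-beam on its +y side. The gap between the house frame and the I-beam is 400 mm.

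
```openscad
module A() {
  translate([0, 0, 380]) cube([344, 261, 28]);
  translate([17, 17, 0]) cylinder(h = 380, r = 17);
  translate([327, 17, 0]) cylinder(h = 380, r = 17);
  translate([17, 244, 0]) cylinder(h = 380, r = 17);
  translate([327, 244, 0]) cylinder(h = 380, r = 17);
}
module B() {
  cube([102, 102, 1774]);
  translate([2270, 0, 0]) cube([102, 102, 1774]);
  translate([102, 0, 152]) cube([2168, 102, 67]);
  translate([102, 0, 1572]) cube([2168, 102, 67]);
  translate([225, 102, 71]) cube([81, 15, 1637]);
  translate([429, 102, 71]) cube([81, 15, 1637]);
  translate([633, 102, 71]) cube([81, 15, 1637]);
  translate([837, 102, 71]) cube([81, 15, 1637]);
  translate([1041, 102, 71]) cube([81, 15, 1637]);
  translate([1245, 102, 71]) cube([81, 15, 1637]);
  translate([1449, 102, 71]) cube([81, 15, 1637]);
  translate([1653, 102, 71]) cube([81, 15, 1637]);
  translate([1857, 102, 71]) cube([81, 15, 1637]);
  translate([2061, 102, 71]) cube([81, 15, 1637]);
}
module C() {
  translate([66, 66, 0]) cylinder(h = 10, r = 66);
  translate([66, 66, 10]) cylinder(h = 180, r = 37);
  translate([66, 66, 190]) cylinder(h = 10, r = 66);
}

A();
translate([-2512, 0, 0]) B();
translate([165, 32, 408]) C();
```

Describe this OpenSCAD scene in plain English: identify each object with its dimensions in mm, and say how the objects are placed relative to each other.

A is a four-legged stool. The seat is 344×261 mm, 28 mm thick, top at z = 408 mm. It stands on four round legs, each 34 mm in diameter, from z = 0 to the seat underside, each leg's axis is inset half a diameter from the nearest pair of seat edges (so the leg's bounding box is flush with the corner).

B is a fence section. Two 102×102 mm posts, 1774 mm tall, stand on the floor with a clear span of 2168 mm between their inner faces. Two horizontal rails of 102×67 mm section span the gap between the posts with their undersides at z = 152 mm and z = 1572 mm, flush with the posts' −y face. 10 pickets, each 81 mm wide, 15 mm thick and 1637 mm tall, are fixed to the +y face of the rails with their bottoms at z = 71 mm, evenly spaced across the span with equal gaps (rounded down to the nearest mm) at the −x end and between each pair — any rounding remainder accumulates at the +x end.

C is a spool: two coaxial disc flanges of radius 66 mm and thickness 10 mm, joined by a core cylinder of radius 37 mm and height 180 mm. The lower flange rests on z = 0 and the three cylinders share a vertical axis.

The fence section is on the floor beside the stool on its −x side. The spool is on top of the stool.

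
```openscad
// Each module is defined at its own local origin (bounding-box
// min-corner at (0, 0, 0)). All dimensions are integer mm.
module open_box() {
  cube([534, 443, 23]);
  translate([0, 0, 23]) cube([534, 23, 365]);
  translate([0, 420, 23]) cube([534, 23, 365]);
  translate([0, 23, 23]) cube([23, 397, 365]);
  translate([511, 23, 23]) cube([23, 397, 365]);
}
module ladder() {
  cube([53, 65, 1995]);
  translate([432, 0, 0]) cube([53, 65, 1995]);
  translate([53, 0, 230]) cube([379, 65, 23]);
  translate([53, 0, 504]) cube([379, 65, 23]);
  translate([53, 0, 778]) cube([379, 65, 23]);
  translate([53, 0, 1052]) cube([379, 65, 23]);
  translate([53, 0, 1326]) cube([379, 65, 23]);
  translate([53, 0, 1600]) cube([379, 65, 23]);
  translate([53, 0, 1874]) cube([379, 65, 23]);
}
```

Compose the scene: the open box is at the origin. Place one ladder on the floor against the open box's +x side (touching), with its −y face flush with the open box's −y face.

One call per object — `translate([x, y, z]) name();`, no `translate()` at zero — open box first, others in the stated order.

open_box();
translate([534, 0, 0]) ladder();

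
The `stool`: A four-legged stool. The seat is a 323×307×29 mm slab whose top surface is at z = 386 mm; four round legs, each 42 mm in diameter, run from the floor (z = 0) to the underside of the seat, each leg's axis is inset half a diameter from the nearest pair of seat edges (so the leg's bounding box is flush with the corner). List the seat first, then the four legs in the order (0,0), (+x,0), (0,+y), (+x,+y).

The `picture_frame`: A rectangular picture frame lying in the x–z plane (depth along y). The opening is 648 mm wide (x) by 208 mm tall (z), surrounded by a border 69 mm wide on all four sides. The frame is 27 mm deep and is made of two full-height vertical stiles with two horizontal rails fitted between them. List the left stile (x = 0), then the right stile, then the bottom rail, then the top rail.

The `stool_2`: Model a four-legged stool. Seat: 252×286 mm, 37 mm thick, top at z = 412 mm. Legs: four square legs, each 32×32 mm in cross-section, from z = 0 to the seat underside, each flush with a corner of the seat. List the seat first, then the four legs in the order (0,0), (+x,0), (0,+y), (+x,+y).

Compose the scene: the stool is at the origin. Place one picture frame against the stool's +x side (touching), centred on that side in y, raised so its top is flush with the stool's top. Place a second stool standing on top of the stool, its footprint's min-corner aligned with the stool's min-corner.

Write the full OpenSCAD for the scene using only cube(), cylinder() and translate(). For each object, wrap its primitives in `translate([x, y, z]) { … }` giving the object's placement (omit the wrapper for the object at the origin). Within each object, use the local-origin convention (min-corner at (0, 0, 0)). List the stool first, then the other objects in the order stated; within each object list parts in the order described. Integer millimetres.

translate([0, 0, 357]) cube([323, 307, 29]);
translate([21, 21, 0]) cylinder(h = 357, r = 21);
translate([302, 21, 0]) cylinder(h = 357, r = 21);
translate([21, 286, 0]) cylinder(h = 357, r = 21);
translate([302, 286, 0]) cylinder(h = 357, r = 21);
translate([323, 140, 40]) {
  cube([69, 27, 346]);
  translate([717, 0, 0]) cube([69, 27, 346]);
  translate([69, 0, 0]) cube([648, 27, 69]);
  translate([69, 0, 277]) cube([648, 27, 69]);
}
translate([0, 0, 386]) {
  translate([0, 0, 375]) cube([252, 286, 37]);
  cube([32, 32, 375]);
  translate([220, 0, 0]) cube([32, 32, 375]);
  translate([0, 254, 0]) cube([32, 32, 375]);
  translate([220, 254, 0]) cube([32, 32, 375]);
}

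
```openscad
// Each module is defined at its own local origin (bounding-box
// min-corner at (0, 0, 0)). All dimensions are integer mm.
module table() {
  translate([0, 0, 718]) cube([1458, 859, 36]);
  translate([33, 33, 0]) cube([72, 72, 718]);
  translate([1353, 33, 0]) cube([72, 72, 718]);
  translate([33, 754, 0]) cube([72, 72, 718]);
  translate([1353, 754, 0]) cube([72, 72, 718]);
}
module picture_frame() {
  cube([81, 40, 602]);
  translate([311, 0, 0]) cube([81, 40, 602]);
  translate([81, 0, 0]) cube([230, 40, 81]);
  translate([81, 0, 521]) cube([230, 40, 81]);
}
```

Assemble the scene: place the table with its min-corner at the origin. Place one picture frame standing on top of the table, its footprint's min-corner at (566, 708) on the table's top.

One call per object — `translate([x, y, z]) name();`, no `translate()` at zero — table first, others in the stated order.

table();
translate([566, 708, 754]) picture_frame();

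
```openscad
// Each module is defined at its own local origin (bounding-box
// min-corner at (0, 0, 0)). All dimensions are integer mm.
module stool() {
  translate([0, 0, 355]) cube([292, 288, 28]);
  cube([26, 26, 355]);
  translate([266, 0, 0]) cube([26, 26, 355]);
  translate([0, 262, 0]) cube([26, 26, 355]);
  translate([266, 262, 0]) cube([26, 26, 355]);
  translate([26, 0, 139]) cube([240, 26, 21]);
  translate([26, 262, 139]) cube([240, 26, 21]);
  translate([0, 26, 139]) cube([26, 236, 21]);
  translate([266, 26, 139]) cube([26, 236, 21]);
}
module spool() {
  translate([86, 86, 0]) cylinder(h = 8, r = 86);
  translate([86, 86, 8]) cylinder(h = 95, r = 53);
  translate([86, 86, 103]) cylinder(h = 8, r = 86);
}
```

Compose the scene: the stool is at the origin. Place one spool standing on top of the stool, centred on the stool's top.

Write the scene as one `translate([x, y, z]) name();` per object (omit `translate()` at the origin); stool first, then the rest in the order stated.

stool();
translate([60, 58, 383]) spool();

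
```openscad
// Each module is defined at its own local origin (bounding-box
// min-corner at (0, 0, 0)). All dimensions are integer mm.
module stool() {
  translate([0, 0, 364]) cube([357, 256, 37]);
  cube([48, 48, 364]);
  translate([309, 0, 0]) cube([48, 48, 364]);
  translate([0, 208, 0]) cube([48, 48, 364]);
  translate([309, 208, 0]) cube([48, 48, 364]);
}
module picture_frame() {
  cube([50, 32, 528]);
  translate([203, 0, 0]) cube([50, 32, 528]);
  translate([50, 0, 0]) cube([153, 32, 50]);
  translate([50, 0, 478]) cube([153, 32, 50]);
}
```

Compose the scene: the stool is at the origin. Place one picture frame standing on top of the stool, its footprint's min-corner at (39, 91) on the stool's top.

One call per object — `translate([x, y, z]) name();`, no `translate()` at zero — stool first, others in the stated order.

stool();
translate([39, 91, 401]) picture_frame();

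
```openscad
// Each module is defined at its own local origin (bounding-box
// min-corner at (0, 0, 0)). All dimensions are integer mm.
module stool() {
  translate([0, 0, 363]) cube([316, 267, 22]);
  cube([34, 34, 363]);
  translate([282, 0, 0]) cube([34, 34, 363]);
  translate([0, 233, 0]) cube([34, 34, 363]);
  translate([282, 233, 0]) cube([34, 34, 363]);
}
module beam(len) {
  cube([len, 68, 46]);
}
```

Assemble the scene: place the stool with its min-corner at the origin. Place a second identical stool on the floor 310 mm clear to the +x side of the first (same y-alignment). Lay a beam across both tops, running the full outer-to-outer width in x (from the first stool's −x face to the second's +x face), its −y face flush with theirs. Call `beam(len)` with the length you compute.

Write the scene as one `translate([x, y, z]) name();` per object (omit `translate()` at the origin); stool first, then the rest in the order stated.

stool();
translate([626, 0, 0]) stool();
translate([0, 0, 385]) beam(942);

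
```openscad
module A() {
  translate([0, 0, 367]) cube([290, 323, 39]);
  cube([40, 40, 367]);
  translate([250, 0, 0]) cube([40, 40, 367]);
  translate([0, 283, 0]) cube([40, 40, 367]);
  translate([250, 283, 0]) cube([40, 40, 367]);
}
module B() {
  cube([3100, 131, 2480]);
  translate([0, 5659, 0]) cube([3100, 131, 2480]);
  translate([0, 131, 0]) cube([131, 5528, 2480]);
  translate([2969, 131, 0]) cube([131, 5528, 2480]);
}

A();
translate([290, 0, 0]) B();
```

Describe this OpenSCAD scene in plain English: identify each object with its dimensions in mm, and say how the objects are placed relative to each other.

A is a simple wooden stool: a rectangular seat 290 mm (x) by 323 mm (y), 39 mm thick, top face at z = 406 mm, on four square legs, each 40×40 mm in cross-section. The legs rest on z = 0, each flush with a corner of the seat.

B is a box-shaped house frame (walls only): outside footprint 3100×5790 mm, wall height 2480 mm, wall thickness 131 mm. The two y-facing walls run the full x-width; the two x-facing walls fit between the inner faces of the y-facing walls.

The house frame is against the stool's +x side, with their −y faces flush.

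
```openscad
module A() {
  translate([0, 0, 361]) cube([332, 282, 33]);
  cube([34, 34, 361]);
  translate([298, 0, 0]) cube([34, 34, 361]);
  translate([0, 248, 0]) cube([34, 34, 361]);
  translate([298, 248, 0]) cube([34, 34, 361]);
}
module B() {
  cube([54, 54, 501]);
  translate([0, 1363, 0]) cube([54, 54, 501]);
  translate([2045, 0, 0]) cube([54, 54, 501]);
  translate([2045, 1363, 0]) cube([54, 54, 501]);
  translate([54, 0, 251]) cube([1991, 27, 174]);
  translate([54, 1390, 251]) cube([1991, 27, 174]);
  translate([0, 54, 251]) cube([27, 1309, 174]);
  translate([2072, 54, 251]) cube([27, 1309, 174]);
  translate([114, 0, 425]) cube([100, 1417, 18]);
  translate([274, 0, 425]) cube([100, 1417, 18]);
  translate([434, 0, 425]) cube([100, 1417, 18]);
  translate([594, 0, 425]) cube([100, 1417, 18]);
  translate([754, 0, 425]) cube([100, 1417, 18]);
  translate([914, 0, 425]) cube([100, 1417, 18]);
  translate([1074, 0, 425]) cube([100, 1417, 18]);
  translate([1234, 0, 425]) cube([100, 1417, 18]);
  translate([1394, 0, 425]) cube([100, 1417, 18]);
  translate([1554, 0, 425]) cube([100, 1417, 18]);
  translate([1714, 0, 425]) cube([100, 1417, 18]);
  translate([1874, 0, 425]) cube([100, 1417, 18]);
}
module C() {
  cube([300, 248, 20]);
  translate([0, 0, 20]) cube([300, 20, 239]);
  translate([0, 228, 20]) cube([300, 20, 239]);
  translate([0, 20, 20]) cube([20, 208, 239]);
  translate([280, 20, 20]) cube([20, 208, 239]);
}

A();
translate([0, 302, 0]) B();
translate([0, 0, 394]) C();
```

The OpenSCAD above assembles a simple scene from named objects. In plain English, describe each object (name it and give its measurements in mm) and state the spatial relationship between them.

A is a four-legged stool. The seat is a 332×282×33 mm slab whose top surface is at z = 394 mm; four square legs, each 34×34 mm in cross-section, run from the floor (z = 0) to the underside of the seat, each flush with a corner of the seat.

B is a bed frame 2099 mm long (x) by 1417 mm wide (y). Four 54×54 mm corner posts, 501 mm tall, at the corners of the footprint. Four rails of 27 mm thickness and 174 mm height run between adjacent posts with their undersides at z = 251 mm, their outer faces flush with the outside of the frame (the two x-running rails run between the posts' inner faces; the two y-running rails run between the posts' inner faces). 12 slats, each 100 mm wide (x) and 18 mm thick, lie across the top of the two x-running rails, running the full 1417 mm width of the frame in y; the slats are evenly spaced along x between the inner faces of the end posts with equal gaps (rounded down to the nearest mm) at the −x end and between each pair — any rounding remainder accumulates at the +x end.

C is an open-topped rectangular box: outside dimensions 300×248×259 mm, with a uniform wall and base thickness of 20 mm. The base is a full 300×248 slab on the floor; four walls sit on top of the base. The front and back walls (the −y and +y sides) span the full width; the two side walls fit between them.

The bed frame is on the floor beside the stool on its +y side. The open box is on top of the stool.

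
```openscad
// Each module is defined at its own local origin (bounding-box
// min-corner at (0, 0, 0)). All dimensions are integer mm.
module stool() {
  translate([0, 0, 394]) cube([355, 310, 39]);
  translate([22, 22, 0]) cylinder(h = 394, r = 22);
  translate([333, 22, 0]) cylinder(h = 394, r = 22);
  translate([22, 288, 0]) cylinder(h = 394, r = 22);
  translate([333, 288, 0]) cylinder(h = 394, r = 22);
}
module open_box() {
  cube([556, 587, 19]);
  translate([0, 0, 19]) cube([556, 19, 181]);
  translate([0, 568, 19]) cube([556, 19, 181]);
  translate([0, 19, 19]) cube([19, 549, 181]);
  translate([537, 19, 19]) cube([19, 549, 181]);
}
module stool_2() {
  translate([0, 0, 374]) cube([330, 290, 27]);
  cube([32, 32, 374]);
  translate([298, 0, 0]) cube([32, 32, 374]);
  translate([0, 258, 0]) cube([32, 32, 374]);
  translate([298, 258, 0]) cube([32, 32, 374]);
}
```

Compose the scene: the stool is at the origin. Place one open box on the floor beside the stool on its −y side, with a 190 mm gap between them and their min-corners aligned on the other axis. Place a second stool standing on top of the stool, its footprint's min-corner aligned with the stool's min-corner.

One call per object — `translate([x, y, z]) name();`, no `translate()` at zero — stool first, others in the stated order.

stool();
translate([0, -777, 0]) open_box();
translate([0, 0, 433]) stool_2();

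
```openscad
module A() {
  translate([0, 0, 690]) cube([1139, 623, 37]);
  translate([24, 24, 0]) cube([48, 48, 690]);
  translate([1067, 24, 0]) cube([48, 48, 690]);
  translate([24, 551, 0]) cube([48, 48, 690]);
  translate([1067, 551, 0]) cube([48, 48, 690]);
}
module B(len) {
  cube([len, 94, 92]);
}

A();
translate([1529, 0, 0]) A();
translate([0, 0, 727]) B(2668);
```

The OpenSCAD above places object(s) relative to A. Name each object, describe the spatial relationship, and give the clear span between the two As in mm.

Second table starts at x = 1529; first ends at x = 1139; clear span = 1529 − 1139 = 390 mm.

A is a table. B is a beam. A beam spans the tops of two tables. The clear span between the two tables is 390 mm.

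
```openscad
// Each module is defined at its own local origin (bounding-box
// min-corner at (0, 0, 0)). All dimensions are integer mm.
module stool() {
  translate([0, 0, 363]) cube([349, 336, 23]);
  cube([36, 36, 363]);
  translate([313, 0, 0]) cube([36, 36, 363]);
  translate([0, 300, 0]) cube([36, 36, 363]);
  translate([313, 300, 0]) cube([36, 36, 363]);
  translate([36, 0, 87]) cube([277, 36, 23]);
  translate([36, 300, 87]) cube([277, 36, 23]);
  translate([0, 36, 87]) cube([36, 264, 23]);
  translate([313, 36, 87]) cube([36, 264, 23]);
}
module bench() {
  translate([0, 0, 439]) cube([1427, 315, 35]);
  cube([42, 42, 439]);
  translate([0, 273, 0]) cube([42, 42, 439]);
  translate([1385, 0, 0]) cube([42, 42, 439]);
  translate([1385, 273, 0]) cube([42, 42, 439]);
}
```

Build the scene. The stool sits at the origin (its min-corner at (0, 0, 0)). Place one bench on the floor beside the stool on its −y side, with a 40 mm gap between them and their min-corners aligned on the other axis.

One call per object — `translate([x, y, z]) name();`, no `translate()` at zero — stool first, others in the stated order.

stool();
translate([0, -355, 0]) bench();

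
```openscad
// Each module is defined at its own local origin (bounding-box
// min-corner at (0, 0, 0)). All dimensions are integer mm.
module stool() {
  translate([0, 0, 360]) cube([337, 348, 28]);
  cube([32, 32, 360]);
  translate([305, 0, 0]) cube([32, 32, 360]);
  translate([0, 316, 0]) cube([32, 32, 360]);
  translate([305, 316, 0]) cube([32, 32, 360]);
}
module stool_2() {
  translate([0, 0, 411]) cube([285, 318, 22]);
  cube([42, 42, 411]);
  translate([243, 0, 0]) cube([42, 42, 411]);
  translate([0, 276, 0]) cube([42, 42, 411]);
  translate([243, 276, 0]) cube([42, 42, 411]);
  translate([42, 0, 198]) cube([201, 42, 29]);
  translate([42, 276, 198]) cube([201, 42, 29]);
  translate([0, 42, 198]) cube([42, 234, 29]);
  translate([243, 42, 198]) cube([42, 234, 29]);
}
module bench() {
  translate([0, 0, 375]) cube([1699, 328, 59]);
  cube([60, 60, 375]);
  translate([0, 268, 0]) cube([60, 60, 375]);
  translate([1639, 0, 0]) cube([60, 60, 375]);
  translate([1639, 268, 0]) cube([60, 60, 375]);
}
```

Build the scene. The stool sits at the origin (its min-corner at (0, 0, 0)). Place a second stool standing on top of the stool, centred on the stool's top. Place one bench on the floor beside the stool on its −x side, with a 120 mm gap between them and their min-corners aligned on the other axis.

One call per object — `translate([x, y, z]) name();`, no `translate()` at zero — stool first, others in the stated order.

stool();
translate([26, 15, 388]) stool_2();
translate([-1819, 0, 0]) bench();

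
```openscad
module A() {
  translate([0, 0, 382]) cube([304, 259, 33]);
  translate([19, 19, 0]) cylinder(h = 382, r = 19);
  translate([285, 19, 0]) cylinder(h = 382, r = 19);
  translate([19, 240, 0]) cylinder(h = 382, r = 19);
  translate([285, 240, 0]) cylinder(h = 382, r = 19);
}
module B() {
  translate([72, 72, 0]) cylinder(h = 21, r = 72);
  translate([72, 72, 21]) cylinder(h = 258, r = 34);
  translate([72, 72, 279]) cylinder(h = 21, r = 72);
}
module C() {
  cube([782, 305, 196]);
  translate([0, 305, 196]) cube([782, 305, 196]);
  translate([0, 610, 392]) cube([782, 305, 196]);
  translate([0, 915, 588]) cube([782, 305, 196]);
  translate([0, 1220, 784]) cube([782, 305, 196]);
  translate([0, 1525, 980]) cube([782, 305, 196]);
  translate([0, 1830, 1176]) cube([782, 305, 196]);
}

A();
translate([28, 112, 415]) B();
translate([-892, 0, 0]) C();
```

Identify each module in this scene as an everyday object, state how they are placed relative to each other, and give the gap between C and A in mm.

A is a stool. B is a spool. C is a staircase. The spool is on top of the stool. The staircase is on the floor beside the stool on its −x side. The gap between the staircase and the stool is 110 mm.

The staircase's nearest face is 110 mm from the stool's −x face.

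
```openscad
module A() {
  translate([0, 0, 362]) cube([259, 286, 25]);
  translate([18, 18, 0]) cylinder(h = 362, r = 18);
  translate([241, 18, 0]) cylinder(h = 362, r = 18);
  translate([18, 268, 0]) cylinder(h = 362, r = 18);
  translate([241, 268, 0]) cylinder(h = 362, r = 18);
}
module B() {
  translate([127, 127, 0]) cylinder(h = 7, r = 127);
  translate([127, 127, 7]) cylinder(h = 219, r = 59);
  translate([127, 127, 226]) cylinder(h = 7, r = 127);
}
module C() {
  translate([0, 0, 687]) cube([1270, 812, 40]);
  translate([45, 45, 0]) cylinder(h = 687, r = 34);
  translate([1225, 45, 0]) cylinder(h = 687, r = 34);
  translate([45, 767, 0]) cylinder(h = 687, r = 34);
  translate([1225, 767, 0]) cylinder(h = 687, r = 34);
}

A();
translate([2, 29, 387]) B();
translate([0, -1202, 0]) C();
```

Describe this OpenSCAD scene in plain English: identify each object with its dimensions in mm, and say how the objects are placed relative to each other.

A is a four-legged stool. The seat is a 259×286×25 mm slab whose top surface is at z = 387 mm; four round legs, each 36 mm in diameter, run from the floor (z = 0) to the underside of the seat, each leg's axis is inset half a diameter from the nearest pair of seat edges (so the leg's bounding box is flush with the corner).

B is a spool: two coaxial disc flanges of radius 127 mm and thickness 7 mm, joined by a core cylinder of radius 59 mm and height 219 mm. The lower flange rests on z = 0 and the three cylinders share a vertical axis.

C is a table with a 1270×812 mm rectangular top, 40 mm thick, top surface at z = 727 mm, supported by four round legs of 68 mm diameter, each leg's bounding box inset 11 mm from the nearest pair of top edges, running from the floor.

The spool is on top of the stool. The table is on the floor beside the stool on its −y side.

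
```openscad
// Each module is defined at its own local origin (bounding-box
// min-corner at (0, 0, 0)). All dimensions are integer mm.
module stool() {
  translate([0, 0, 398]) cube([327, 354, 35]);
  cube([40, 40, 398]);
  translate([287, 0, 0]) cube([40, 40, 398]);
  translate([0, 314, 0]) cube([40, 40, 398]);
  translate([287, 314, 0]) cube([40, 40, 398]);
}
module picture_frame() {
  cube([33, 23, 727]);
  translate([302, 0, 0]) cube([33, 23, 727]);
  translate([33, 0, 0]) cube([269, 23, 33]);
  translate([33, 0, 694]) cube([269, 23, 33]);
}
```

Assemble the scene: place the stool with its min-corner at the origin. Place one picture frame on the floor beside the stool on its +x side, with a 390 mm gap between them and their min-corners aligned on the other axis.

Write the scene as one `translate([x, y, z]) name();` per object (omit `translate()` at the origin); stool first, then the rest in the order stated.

stool();
translate([717, 0, 0]) picture_frame();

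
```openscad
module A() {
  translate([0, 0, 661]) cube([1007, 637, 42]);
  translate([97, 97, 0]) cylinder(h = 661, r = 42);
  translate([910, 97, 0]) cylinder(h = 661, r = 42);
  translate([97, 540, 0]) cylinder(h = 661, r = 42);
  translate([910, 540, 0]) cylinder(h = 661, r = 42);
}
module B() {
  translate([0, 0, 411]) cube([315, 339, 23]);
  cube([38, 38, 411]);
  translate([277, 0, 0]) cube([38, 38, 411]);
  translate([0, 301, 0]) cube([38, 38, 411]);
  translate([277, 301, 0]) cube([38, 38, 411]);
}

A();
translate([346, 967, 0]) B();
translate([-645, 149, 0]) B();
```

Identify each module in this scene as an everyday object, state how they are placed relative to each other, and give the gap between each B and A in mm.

Each stool's nearest face is 330 mm from the table's bounding box.

A is a table. B is a stool. Two stools sit around the table at the +y, −x sides. The gap between each stool and the table is 330 mm.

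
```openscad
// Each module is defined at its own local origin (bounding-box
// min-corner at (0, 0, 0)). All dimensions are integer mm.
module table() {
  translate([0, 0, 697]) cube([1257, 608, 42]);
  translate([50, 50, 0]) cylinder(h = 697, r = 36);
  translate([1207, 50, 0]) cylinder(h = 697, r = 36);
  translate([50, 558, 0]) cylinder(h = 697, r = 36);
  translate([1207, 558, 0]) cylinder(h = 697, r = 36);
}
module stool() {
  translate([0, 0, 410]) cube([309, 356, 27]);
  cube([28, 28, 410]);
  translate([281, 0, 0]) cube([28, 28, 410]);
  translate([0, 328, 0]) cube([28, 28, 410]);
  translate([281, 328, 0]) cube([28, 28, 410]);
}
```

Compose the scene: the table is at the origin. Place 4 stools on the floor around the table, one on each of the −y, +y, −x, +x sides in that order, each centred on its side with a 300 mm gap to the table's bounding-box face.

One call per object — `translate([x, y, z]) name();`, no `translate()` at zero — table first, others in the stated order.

table();
translate([474, -656, 0]) stool();
translate([474, 908, 0]) stool();
translate([-609, 126, 0]) stool();
translate([1557, 126, 0]) stool();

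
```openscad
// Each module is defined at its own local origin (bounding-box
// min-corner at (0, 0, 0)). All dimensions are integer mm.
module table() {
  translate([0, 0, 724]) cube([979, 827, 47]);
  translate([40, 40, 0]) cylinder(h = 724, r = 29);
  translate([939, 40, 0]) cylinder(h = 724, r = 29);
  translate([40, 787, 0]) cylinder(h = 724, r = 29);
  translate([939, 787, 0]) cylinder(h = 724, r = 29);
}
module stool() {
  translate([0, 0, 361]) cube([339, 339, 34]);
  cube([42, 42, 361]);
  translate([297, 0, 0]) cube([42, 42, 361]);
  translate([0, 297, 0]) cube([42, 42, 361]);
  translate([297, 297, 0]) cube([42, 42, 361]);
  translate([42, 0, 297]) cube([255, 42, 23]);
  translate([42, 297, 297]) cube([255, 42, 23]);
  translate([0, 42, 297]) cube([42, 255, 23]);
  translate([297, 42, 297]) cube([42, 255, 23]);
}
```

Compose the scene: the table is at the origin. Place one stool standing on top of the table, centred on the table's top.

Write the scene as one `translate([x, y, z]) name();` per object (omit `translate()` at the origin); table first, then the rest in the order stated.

table();
translate([320, 244, 771]) stool();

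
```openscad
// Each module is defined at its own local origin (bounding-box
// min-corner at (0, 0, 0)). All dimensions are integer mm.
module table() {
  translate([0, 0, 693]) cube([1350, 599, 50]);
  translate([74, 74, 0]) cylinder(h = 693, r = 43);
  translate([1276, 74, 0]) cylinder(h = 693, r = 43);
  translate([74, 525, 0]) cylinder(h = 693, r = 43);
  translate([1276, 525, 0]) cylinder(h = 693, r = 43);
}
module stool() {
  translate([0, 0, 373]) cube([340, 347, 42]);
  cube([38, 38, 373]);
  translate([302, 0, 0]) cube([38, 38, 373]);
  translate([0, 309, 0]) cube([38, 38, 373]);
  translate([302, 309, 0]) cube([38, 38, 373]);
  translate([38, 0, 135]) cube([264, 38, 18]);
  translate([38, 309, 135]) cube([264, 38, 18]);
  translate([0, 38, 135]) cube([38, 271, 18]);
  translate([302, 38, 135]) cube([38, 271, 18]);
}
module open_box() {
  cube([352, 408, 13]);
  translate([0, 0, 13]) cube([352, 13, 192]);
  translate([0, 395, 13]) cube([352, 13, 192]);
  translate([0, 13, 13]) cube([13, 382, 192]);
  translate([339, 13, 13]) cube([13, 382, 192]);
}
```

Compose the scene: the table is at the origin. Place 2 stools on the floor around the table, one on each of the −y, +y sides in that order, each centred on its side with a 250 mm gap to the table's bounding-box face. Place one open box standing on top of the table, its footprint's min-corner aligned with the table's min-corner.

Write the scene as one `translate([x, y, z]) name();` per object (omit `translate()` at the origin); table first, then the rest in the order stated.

table();
translate([505, -597, 0]) stool();
translate([505, 849, 0]) stool();
translate([0, 0, 743]) open_box();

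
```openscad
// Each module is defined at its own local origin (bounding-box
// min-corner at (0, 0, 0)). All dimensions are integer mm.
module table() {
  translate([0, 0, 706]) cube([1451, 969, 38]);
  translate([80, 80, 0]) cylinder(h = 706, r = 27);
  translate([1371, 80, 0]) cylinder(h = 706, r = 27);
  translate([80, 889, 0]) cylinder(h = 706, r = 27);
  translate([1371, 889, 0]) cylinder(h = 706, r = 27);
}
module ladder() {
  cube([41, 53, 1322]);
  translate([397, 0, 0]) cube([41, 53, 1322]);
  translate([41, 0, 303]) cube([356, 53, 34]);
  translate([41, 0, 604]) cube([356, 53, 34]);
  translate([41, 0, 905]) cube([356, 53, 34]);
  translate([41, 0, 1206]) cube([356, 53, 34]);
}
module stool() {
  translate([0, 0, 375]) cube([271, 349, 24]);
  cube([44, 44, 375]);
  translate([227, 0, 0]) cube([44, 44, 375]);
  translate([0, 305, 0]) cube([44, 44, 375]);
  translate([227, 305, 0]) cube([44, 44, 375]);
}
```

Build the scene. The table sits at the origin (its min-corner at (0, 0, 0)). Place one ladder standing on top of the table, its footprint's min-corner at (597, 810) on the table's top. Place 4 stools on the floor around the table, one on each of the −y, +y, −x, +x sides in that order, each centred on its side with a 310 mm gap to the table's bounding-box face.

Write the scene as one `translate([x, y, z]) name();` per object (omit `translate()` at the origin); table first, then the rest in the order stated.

table();
translate([597, 810, 744]) ladder();
translate([590, -659, 0]) stool();
translate([590, 1279, 0]) stool();
translate([-581, 310, 0]) stool();
translate([1761, 310, 0]) stool();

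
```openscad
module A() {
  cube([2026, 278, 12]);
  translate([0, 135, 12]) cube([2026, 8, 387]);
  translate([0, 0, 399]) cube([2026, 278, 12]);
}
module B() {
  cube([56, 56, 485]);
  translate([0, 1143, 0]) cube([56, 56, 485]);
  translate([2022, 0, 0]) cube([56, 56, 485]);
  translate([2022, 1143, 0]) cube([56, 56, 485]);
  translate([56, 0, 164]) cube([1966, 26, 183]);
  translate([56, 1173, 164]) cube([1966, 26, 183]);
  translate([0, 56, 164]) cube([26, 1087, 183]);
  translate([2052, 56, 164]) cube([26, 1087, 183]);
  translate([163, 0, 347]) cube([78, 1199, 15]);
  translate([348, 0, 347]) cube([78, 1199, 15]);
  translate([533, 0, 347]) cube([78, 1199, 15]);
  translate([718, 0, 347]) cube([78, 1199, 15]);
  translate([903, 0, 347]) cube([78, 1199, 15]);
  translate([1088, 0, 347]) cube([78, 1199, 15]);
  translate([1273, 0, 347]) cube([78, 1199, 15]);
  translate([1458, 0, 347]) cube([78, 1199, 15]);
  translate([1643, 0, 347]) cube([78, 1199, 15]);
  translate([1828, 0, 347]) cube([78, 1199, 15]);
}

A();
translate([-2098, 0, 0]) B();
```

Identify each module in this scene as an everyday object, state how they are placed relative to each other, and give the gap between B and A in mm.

The bed frame's nearest face is 20 mm from the I-beam's −x face.

A is an I-beam. B is a bed frame. The bed frame is on the floor beside the I-beam on its −x side. The gap between the bed frame and the I-beam is 20 mm.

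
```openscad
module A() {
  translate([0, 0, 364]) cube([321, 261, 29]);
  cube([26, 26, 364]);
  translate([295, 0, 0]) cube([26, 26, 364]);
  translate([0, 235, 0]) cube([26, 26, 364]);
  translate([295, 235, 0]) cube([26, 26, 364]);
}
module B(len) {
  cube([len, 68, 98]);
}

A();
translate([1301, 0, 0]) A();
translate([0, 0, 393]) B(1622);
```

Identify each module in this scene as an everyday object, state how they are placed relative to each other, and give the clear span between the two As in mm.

Second stool starts at x = 1301; first ends at x = 321; clear span = 1301 − 321 = 980 mm.

A is a stool. B is a beam. A beam spans the tops of two stools. The clear span between the two stools is 980 mm.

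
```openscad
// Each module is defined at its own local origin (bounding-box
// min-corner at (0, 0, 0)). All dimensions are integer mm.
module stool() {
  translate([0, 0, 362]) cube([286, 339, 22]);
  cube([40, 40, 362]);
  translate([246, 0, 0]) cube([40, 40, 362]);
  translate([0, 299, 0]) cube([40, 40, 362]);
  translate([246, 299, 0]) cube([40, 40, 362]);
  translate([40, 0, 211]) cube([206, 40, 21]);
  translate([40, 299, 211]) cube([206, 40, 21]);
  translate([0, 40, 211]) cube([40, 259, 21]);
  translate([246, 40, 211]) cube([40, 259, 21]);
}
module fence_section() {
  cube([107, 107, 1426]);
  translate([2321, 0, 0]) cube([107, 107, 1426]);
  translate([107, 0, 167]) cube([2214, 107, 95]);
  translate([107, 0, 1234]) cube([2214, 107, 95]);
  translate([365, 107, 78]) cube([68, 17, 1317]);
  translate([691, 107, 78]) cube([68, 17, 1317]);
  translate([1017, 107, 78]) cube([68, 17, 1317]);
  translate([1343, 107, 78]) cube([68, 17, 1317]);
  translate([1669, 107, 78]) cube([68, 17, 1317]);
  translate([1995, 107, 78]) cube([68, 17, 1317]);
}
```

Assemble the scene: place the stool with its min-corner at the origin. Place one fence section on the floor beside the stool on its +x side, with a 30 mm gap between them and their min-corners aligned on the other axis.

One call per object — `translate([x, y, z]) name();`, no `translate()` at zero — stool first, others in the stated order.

stool();
translate([316, 0, 0]) fence_section();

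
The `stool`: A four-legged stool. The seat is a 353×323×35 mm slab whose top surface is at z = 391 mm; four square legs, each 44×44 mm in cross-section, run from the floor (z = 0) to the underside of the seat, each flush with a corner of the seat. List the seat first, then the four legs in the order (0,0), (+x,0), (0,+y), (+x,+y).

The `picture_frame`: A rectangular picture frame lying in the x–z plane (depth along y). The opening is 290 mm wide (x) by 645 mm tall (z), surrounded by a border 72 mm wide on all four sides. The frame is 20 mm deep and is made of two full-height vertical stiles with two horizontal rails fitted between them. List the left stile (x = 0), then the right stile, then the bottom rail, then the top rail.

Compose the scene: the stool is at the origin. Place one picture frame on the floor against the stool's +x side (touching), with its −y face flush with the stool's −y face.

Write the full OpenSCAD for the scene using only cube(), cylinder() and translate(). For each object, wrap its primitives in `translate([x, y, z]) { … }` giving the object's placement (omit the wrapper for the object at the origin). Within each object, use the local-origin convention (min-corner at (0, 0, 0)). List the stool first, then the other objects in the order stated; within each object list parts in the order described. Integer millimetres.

translate([0, 0, 356]) cube([353, 323, 35]);
cube([44, 44, 356]);
translate([309, 0, 0]) cube([44, 44, 356]);
translate([0, 279, 0]) cube([44, 44, 356]);
translate([309, 279, 0]) cube([44, 44, 356]);
translate([353, 0, 0]) {
  cube([72, 20, 789]);
  translate([362, 0, 0]) cube([72, 20, 789]);
  translate([72, 0, 0]) cube([290, 20, 72]);
  translate([72, 0, 717]) cube([290, 20, 72]);
}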